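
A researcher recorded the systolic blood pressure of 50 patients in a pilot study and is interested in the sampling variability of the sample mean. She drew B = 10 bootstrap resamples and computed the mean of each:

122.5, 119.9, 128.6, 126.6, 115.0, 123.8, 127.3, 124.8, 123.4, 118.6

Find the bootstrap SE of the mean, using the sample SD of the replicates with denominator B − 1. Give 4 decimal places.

SE* = 4.2170

Bootstrap SE is the standard deviation of the 10 replicate means.
Mean of replicates: (122.5 + 119.9 + 128.6 + 126.6 + 115.0 + 123.8 + 127.3 + 124.8 + 123.4 + 118.6) / 10 = 1230.50000 / 10 = 123.05000
Sum of squared deviations: (−0.55000)² + (−3.15000)² + (+5.55000)² + (+3.55000)² + (−8.05000)² + (+0.75000)² + (+4.25000)² + (+1.75000)² + (+0.35000)² + (−4.45000)² = 160.04500
Variance = 160.04500 / 9 = 17.78278
SE* = √17.78278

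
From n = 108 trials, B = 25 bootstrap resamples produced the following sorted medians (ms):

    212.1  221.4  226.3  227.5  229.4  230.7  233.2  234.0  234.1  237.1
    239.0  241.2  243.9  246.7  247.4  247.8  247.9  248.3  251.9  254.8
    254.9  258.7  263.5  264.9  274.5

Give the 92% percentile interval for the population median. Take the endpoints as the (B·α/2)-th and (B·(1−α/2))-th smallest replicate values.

(212.1, 264.9)

α = 0.08; lower rank = 25 × 0.040 = 1; upper rank = 25 × 0.960 = 24.
The 1st smallest replicate is 212.1; the 24th is 264.9.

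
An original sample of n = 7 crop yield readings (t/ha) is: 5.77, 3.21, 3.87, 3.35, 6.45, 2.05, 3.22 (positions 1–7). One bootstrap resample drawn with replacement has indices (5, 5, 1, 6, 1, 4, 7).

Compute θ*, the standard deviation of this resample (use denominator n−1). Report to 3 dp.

Resample values: 6.45, 6.45, 5.77, 2.05, 5.77, 3.35, 3.22.
Mean = 4.7229; sum of squared deviations = 19.4465
s² = 19.4465 / 6 = 3.2411
s = √3.2411 = 1.800

θ* = 1.800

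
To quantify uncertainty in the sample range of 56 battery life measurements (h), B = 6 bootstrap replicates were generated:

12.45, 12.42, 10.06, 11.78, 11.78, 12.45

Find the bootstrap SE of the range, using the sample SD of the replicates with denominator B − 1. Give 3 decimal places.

SE* = 0.922

Bootstrap SE is the standard deviation of the 6 replicate ranges.
Mean of replicates: (12.45 + 12.42 + 10.06 + 11.78 + 11.78 + 12.45) / 6 = 70.9400 / 6 = 11.8233
Sum of squared deviations: (+0.6267)² + (+0.5967)² + (−1.7633)² + (−0.0433)² + (−0.0433)² + (+0.6267)² = 4.2545
Variance = 4.2545 / 5 = 0.8509
SE* = √0.8509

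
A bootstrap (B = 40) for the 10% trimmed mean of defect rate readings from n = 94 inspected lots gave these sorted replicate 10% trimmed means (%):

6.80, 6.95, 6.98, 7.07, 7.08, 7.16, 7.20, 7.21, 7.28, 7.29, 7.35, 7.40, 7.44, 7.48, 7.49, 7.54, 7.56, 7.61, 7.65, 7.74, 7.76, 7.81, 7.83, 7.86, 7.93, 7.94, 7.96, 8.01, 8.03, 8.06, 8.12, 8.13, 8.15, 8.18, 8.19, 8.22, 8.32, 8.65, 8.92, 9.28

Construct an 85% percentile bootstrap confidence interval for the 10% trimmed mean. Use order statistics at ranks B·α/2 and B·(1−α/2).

(6.98, 8.32)

α = 0.15; lower rank = 40 × 0.075 = 3; upper rank = 40 × 0.925 = 37.
The 3rd smallest replicate is 6.98; the 37th is 8.32.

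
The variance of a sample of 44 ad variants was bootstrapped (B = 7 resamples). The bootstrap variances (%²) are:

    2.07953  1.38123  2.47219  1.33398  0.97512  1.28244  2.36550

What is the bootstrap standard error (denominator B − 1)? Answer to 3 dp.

SE* = 0.594

Bootstrap SE is the standard deviation of the 7 replicate variances.
Mean of replicates: (2.07953 + 1.38123 + 2.47219 + 1.33398 + 0.97512 + 1.28244 + 2.36550) / 7 = 11.889990 / 7 = 1.698570
Sum of squared deviations: (+0.380960)² + (−0.317340)² + (+0.773620)² + (−0.364590)² + (−0.723450)² + (−0.416130)² + (+0.666930)² = 2.118589
Variance = 2.118589 / 6 = 0.353098
SE* = √0.353098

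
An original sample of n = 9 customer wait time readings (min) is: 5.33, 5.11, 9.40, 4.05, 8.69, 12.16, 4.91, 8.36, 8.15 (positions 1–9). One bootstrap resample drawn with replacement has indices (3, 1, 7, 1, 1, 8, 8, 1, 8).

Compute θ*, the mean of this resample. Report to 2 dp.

θ* = 6.75

Resample values: 9.40, 5.33, 4.91, 5.33, 5.33, 8.36, 8.36, 5.33, 8.36.
Mean = (9.40 + 5.33 + 4.91 + 5.33 + 5.33 + 8.36 + 8.36 + 5.33 + 8.36) / 9 = 60.710 / 9 = 6.75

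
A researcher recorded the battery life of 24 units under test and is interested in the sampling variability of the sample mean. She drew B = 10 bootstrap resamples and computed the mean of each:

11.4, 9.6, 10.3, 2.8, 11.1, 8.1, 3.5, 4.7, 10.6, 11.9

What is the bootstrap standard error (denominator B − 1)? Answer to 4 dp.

SE* = 3.4574

Bootstrap SE is the standard deviation of the 10 replicate means.
Mean of replicates: (11.4 + 9.6 + 10.3 + 2.8 + 11.1 + 8.1 + 3.5 + 4.7 + 10.6 + 11.9) / 10 = 84.00000 / 10 = 8.40000
Sum of squared deviations: (+3.00000)² + (+1.20000)² + (+1.90000)² + (−5.60000)² + (+2.70000)² + (−0.30000)² + (−4.90000)² + (−3.70000)² + (+2.20000)² + (+3.50000)² = 107.58000
Variance = 107.58000 / 9 = 11.95333
SE* = √11.95333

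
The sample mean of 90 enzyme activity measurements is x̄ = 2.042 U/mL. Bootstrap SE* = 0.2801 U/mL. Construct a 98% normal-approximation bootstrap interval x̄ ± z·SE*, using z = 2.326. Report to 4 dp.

Margin = 2.326 × 0.2801 = 0.65151
Interval: 2.042 ± 0.65151

(1.3905, 2.6935)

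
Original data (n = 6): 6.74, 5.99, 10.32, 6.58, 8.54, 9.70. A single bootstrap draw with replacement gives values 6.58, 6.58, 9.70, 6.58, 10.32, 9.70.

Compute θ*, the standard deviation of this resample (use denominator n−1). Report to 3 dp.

Mean = 8.2433; sum of squared deviations = 16.8563
s² = 16.8563 / 5 = 3.3713
s = √3.3713 = 1.836

θ* = 1.836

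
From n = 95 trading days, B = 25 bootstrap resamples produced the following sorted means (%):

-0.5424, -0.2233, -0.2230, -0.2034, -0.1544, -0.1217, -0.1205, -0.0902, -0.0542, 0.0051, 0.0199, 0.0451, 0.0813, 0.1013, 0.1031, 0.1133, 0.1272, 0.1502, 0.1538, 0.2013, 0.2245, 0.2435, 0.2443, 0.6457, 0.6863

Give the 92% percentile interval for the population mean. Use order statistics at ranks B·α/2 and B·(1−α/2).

(-0.5424, 0.6457)

α = 0.08; lower rank = 25 × 0.040 = 1; upper rank = 25 × 0.960 = 24.
The 1st smallest replicate is -0.5424; the 24th is 0.6457.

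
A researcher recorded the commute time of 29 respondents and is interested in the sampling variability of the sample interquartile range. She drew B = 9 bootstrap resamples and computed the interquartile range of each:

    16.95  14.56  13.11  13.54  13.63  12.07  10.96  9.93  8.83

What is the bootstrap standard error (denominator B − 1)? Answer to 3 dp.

SE* = 2.482

Bootstrap SE is the standard deviation of the 9 replicate interquartile ranges.
Mean of replicates: (16.95 + 14.56 + 13.11 + 13.54 + 13.63 + 12.07 + 10.96 + 9.93 + 8.83) / 9 = 113.5800 / 9 = 12.6200
Sum of squared deviations: (+4.3300)² + (+1.9400)² + (+0.4900)² + (+0.9200)² + (+1.0100)² + (−0.5500)² + (−1.6600)² + (−2.6900)² + (−3.7900)² = 49.2774
Variance = 49.2774 / 8 = 6.1597
SE* = √6.1597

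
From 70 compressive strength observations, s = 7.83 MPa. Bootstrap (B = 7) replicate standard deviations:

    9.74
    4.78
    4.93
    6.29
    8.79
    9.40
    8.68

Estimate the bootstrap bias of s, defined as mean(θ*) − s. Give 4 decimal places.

bias = −0.3143

mean(θ*) = (9.74 + 4.78 + 4.93 + 6.29 + 8.79 + 9.40 + 8.68) / 7 = 7.51571
bias = 7.51571 − 7.83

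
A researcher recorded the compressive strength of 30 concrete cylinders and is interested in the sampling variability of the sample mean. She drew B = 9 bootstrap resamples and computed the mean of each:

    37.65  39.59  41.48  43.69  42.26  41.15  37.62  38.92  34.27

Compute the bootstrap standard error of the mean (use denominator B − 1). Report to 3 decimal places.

Bootstrap SE is the standard deviation of the 9 replicate means.
Mean of replicates: (37.65 + 39.59 + 41.48 + 43.69 + 42.26 + 41.15 + 37.62 + 38.92 + 34.27) / 9 = 356.6300 / 9 = 39.6256
Sum of squared deviations: (−1.9756)² + (−0.0356)² + (+1.8544)² + (+4.0644)² + (+2.6344)² + (+1.5244)² + (−2.0056)² + (−0.7056)² + (−5.3556)² = 66.3290
Variance = 66.3290 / 8 = 8.2911
SE* = √8.2911

SE* = 2.879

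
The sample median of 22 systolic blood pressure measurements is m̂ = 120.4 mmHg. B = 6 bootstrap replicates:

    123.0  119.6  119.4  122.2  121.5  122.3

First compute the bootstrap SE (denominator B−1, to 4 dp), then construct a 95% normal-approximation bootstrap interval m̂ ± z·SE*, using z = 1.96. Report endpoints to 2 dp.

(117.46, 123.34)

Mean of replicates = 121.3333; sum of squared deviations = 11.2333; SE* = √(11.2333/5) = 1.4989
Margin = 1.96 × 1.4989 = 2.938
Interval: 120.4 ± 2.938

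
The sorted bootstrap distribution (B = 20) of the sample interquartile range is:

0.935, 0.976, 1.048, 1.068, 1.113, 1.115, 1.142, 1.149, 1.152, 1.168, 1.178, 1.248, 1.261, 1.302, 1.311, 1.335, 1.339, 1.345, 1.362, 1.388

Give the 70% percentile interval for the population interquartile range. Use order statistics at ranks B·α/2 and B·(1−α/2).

α = 0.30; lower rank = 20 × 0.150 = 3; upper rank = 20 × 0.850 = 17.
The 3rd smallest replicate is 1.048; the 17th is 1.339.

(1.048, 1.339)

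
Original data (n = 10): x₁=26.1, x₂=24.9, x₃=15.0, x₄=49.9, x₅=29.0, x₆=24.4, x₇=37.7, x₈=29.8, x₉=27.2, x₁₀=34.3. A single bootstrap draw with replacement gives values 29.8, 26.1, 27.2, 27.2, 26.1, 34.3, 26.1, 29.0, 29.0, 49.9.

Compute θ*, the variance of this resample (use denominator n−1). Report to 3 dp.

θ* = 52.849

Mean = 30.4700; sum of squared deviations = 475.6410
s² = 475.6410 / 9 = 52.8490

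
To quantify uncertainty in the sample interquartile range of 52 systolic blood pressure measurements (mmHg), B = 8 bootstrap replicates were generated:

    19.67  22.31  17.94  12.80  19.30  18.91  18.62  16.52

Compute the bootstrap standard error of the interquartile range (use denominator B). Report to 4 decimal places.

SE* = 2.5731

Bootstrap SE is the standard deviation of the 8 replicate interquartile ranges.
Mean of replicates: (19.67 + 22.31 + 17.94 + 12.80 + 19.30 + 18.91 + 18.62 + 16.52) / 8 = 146.07000 / 8 = 18.25875
Sum of squared deviations: (+1.41125)² + (+4.05125)² + (−0.31875)² + (−5.45875)² + (+1.04125)² + (+0.65125)² + (+0.36125)² + (−1.73875)² = 52.96589
Variance = 52.96589 / 8 = 6.62074
SE* = √6.62074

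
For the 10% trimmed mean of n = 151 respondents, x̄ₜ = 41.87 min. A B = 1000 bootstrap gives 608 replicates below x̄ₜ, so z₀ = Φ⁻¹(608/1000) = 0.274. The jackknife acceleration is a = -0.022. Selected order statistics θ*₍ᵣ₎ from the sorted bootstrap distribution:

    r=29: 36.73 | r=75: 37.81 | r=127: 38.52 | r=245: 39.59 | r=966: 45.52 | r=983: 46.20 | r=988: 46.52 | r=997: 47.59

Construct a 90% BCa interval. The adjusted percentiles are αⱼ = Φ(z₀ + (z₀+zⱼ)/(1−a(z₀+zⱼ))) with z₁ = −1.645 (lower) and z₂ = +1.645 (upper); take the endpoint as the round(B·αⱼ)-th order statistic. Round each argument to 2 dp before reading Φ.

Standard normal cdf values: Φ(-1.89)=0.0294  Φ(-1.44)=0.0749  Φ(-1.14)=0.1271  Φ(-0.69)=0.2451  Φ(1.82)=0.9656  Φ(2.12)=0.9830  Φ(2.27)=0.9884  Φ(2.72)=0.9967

Lower: z₀ + z₁ = 0.274 + (-1.645) = -1.371; 1 − a(z₀+z₁) = 1 − (-0.022)(-1.371) = 0.9698; argument = 0.274 + (-1.371)/0.9698 = -1.1396 → -1.14.
α₁ = Φ(-1.14) = 0.1271; rank = round(1000 × 0.1271) = 127; θ*₍127₎ = 38.52.
Upper: z₀ + z₂ = 1.919; 1 − a(z₀+z₂) = 1.0422; argument = 2.1153 → 2.12; α₂ = 0.9830; rank = 983; θ*₍983₎ = 46.20.

(38.52, 46.20)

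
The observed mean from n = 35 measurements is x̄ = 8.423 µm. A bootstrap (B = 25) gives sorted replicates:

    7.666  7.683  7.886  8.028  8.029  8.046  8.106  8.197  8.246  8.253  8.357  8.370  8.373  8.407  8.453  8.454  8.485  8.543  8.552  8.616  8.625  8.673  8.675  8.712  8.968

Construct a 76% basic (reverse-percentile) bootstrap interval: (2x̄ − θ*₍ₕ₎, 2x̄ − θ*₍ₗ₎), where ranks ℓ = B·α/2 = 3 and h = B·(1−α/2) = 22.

Percentile endpoints at ranks 3 and 22: θ*₍3₎ = 7.886, θ*₍22₎ = 8.673.
Basic interval reflects these around x̄:
  lower = 2 × 8.423 − 8.673 = 8.173
  upper = 2 × 8.423 − 7.886 = 8.960

(8.173, 8.960)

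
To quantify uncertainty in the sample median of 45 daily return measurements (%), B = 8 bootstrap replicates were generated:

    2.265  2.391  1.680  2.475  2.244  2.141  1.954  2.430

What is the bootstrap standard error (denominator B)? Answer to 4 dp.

SE* = 0.2514

Bootstrap SE is the standard deviation of the 8 replicate medians.
Mean of replicates: (2.265 + 2.391 + 1.680 + 2.475 + 2.244 + 2.141 + 1.954 + 2.430) / 8 = 17.58000 / 8 = 2.19750
Sum of squared deviations: (+0.06750)² + (+0.19350)² + (−0.51750)² + (+0.27750)² + (+0.04650)² + (−0.05650)² + (−0.24350)² + (+0.23250)² = 0.50551
Variance = 0.50551 / 8 = 0.06319
SE* = √0.06319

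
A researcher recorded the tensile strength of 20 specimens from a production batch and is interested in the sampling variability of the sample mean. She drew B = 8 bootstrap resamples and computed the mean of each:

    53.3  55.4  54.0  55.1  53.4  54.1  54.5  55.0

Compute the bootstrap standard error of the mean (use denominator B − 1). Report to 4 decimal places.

SE* = 0.7838

Bootstrap SE is the standard deviation of the 8 replicate means.
Mean of replicates: (53.3 + 55.4 + 54.0 + 55.1 + 53.4 + 54.1 + 54.5 + 55.0) / 8 = 434.80000 / 8 = 54.35000
Sum of squared deviations: (−1.05000)² + (+1.05000)² + (−0.35000)² + (+0.75000)² + (−0.95000)² + (−0.25000)² + (+0.15000)² + (+0.65000)² = 4.30000
Variance = 4.30000 / 7 = 0.61429
SE* = √0.61429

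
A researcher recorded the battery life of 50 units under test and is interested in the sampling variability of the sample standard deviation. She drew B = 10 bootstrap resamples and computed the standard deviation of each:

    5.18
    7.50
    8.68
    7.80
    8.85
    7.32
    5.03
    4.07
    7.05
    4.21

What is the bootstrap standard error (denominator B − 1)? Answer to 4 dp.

Bootstrap SE is the standard deviation of the 10 replicate standard deviations.
Mean of replicates: (5.18 + 7.50 + 8.68 + 7.80 + 8.85 + 7.32 + 5.03 + 4.07 + 7.05 + 4.21) / 10 = 65.69000 / 10 = 6.56900
Sum of squared deviations: (−1.38900)² + (+0.93100)² + (+2.11100)² + (+1.23100)² + (+2.28100)² + (+0.75100)² + (−1.53900)² + (−2.49900)² + (+0.48100)² + (−2.35900)² = 28.94449
Variance = 28.94449 / 9 = 3.21605
SE* = √3.21605

SE* = 1.7933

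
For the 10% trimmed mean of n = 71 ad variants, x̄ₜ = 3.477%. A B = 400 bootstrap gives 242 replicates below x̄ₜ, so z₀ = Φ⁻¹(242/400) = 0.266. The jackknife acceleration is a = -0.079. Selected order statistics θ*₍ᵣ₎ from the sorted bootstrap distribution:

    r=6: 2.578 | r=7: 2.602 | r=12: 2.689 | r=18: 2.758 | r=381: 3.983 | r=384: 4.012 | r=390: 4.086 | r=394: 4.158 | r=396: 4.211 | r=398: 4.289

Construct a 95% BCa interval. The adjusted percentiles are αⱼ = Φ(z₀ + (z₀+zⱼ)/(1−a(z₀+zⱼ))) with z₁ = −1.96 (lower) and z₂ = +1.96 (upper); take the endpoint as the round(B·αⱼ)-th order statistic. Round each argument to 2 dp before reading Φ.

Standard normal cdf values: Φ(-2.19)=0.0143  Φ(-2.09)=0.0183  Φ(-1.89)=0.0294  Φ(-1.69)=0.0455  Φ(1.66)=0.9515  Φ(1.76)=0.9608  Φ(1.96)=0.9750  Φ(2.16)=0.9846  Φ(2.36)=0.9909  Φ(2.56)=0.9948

Lower: z₀ + z₁ = 0.266 + (-1.960) = -1.694; 1 − a(z₀+z₁) = 1 − (-0.079)(-1.694) = 0.8662; argument = 0.266 + (-1.694)/0.8662 = -1.6897 → -1.69.
α₁ = Φ(-1.69) = 0.0455; rank = round(400 × 0.0455) = 18; θ*₍18₎ = 2.758.
Upper: z₀ + z₂ = 2.226; 1 − a(z₀+z₂) = 1.1759; argument = 2.1591 → 2.16; α₂ = 0.9846; rank = 394; θ*₍394₎ = 4.158.

(2.758, 4.158)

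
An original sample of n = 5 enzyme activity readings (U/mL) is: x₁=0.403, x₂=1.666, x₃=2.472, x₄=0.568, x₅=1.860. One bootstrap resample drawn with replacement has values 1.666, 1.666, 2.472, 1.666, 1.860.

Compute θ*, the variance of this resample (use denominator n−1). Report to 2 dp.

θ* = 0.12

Mean = 1.8660; sum of squared deviations = 0.4873
s² = 0.4873 / 4 = 0.1218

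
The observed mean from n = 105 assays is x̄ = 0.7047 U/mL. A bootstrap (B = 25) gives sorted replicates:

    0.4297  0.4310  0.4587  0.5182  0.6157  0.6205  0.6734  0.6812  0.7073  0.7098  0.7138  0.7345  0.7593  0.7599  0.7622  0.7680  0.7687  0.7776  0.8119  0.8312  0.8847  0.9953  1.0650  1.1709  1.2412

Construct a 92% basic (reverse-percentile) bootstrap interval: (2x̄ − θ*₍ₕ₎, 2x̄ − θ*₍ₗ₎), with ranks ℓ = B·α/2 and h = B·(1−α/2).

Percentile endpoints at ranks 1 and 24: θ*₍1₎ = 0.4297, θ*₍24₎ = 1.1709.
Basic interval reflects these around x̄:
  lower = 2 × 0.7047 − 1.1709 = 0.2385
  upper = 2 × 0.7047 − 0.4297 = 0.9797

(0.2385, 0.9797)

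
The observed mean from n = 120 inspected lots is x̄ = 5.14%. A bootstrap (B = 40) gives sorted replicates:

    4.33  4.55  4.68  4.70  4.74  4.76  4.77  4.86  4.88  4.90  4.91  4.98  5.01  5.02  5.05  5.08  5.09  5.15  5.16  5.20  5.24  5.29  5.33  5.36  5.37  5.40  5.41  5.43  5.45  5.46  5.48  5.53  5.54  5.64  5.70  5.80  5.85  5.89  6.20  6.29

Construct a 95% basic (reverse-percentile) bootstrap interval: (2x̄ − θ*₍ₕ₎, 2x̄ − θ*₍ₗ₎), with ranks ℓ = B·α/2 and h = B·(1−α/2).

Percentile endpoints at ranks 1 and 39: θ*₍1₎ = 4.33, θ*₍39₎ = 6.20.
Basic interval reflects these around x̄:
  lower = 2 × 5.14 − 6.20 = 4.08
  upper = 2 × 5.14 − 4.33 = 5.95

(4.08, 5.95)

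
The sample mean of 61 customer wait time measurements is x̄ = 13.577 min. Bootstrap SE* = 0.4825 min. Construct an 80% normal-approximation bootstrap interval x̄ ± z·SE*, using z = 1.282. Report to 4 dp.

(12.9584, 14.1956)

Margin = 1.282 × 0.4825 = 0.61857
Interval: 13.577 ± 0.61857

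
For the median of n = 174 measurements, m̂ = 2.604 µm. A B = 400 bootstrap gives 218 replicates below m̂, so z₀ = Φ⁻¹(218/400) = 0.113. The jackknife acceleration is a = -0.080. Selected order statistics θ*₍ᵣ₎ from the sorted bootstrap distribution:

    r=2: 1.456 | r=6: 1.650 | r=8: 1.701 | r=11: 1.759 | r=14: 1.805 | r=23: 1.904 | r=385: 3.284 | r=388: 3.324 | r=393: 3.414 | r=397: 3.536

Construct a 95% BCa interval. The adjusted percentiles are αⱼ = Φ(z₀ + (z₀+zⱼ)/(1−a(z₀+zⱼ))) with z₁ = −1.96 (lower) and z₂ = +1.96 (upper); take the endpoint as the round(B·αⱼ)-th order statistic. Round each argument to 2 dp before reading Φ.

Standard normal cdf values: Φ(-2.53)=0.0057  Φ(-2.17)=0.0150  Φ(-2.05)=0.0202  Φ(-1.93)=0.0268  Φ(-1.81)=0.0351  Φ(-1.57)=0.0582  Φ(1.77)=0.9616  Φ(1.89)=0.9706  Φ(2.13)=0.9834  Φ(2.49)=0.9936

(1.701, 3.324)

Lower: z₀ + z₁ = 0.113 + (-1.960) = -1.847; 1 − a(z₀+z₁) = 1 − (-0.080)(-1.847) = 0.8522; argument = 0.113 + (-1.847)/0.8522 = -2.0542 → -2.05.
α₁ = Φ(-2.05) = 0.0202; rank = round(400 × 0.0202) = 8; θ*₍8₎ = 1.701.
Upper: z₀ + z₂ = 2.073; 1 − a(z₀+z₂) = 1.1658; argument = 1.8911 → 1.89; α₂ = 0.9706; rank = 388; θ*₍388₎ = 3.324.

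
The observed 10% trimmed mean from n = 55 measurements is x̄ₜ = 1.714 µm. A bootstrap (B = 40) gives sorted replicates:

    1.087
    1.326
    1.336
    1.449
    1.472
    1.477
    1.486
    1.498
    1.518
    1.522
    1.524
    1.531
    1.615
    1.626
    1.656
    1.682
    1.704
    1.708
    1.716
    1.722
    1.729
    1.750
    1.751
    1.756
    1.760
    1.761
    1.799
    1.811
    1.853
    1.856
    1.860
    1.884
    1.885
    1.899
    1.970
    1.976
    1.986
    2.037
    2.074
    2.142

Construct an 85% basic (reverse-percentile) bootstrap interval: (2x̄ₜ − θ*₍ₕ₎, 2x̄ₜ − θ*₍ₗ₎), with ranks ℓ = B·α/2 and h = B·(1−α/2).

(1.442, 2.092)

Percentile endpoints at ranks 3 and 37: θ*₍3₎ = 1.336, θ*₍37₎ = 1.986.
Basic interval reflects these around x̄ₜ:
  lower = 2 × 1.714 − 1.986 = 1.442
  upper = 2 × 1.714 − 1.336 = 2.092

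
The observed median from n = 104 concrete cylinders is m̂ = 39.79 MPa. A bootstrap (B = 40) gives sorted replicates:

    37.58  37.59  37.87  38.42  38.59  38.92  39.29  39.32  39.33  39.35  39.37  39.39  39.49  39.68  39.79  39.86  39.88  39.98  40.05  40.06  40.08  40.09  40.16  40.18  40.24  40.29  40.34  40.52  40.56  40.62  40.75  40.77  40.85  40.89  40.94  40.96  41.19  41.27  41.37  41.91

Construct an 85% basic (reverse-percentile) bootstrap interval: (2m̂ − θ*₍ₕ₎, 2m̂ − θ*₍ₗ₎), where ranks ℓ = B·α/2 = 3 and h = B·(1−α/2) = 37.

Percentile endpoints at ranks 3 and 37: θ*₍3₎ = 37.87, θ*₍37₎ = 41.19.
Basic interval reflects these around m̂:
  lower = 2 × 39.79 − 41.19 = 38.39
  upper = 2 × 39.79 − 37.87 = 41.71

(38.39, 41.71)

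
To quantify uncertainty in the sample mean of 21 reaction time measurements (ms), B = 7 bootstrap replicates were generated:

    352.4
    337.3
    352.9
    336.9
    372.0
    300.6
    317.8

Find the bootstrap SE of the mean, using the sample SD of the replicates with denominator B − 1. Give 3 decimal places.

Bootstrap SE is the standard deviation of the 7 replicate means.
Mean of replicates: (352.4 + 337.3 + 352.9 + 336.9 + 372.0 + 300.6 + 317.8) / 7 = 2369.9000 / 7 = 338.5571
Sum of squared deviations: (+13.8429)² + (−1.2571)² + (+14.3429)² + (−1.6571)² + (+33.4429)² + (−37.9571)² + (−20.7571)² = 3391.6971
Variance = 3391.6971 / 6 = 565.2829
SE* = √565.2829

SE* = 23.776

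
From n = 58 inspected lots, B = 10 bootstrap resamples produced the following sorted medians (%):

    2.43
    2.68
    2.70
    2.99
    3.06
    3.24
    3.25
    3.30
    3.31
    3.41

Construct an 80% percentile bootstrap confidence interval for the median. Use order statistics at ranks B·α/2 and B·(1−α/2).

α = 0.20; lower rank = 10 × 0.100 = 1; upper rank = 10 × 0.900 = 9.
The 1st smallest replicate is 2.43; the 9th is 3.31.

(2.43, 3.31)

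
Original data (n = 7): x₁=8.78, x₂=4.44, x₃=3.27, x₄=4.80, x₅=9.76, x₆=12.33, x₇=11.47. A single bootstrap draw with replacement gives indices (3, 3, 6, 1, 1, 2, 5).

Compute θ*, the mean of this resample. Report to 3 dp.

Resample values: 3.27, 3.27, 12.33, 8.78, 8.78, 4.44, 9.76.
Mean = (3.27 + 3.27 + 12.33 + 8.78 + 8.78 + 4.44 + 9.76) / 7 = 50.630 / 7 = 7.233

θ* = 7.233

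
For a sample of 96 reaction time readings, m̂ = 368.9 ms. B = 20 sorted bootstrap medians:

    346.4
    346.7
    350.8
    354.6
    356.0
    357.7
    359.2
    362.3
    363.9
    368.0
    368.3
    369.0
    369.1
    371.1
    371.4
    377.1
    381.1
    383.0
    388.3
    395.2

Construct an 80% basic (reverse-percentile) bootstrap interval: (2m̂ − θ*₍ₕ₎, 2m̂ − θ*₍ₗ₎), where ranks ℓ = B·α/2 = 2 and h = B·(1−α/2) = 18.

Percentile endpoints at ranks 2 and 18: θ*₍2₎ = 346.7, θ*₍18₎ = 383.0.
Basic interval reflects these around m̂:
  lower = 2 × 368.9 − 383.0 = 354.8
  upper = 2 × 368.9 − 346.7 = 391.1

(354.8, 391.1)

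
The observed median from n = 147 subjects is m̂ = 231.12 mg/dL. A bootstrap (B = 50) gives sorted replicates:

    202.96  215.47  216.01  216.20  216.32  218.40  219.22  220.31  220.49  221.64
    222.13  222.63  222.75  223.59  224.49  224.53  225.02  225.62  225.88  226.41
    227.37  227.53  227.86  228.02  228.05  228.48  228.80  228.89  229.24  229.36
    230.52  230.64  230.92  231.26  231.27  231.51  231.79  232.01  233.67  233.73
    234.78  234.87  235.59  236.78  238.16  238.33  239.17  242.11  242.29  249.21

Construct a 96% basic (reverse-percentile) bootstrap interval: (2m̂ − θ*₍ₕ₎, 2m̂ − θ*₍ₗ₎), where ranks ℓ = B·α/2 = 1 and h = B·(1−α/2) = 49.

Percentile endpoints at ranks 1 and 49: θ*₍1₎ = 202.96, θ*₍49₎ = 242.29.
Basic interval reflects these around m̂:
  lower = 2 × 231.12 − 242.29 = 219.95
  upper = 2 × 231.12 − 202.96 = 259.28

(219.95, 259.28)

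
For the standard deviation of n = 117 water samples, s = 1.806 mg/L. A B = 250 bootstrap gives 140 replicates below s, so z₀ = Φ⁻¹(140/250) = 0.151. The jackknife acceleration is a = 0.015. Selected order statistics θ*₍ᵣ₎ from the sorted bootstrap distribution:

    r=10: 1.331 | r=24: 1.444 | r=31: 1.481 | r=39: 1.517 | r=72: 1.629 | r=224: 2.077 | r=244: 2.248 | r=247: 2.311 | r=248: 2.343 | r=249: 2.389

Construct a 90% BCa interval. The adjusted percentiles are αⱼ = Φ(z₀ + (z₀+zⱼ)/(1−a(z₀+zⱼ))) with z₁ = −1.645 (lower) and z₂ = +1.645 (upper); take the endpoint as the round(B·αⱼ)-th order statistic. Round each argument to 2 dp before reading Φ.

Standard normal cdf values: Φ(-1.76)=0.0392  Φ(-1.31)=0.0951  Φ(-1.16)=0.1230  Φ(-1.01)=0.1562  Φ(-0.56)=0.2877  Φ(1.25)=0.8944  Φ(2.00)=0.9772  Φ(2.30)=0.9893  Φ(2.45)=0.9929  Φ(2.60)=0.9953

Lower: z₀ + z₁ = 0.151 + (-1.645) = -1.494; 1 − a(z₀+z₁) = 1 − (0.015)(-1.494) = 1.0224; argument = 0.151 + (-1.494)/1.0224 = -1.3103 → -1.31.
α₁ = Φ(-1.31) = 0.0951; rank = round(250 × 0.0951) = 24; θ*₍24₎ = 1.444.
Upper: z₀ + z₂ = 1.796; 1 − a(z₀+z₂) = 0.9731; argument = 1.9967 → 2.00; α₂ = 0.9772; rank = 244; θ*₍244₎ = 2.248.

(1.444, 2.248)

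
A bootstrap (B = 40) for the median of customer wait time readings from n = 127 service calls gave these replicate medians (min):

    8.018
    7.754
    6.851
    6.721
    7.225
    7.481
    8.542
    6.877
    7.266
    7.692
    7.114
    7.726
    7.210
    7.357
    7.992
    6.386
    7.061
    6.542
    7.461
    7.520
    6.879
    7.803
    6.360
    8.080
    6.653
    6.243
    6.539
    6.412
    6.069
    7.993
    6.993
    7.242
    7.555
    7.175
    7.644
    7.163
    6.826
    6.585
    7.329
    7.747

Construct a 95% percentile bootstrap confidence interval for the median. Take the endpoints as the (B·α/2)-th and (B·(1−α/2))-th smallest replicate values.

(6.069, 8.080)

Sorted replicates: 6.069, 6.243, 6.360, 6.386, 6.412, 6.539, 6.542, 6.585, 6.653, 6.721, 6.826, 6.851, 6.877, 6.879, 6.993, 7.061, 7.114, 7.163, 7.175, 7.210, 7.225, 7.242, 7.266, 7.329, 7.357, 7.461, 7.481, 7.520, 7.555, 7.644, 7.692, 7.726, 7.747, 7.754, 7.803, 7.992, 7.993, 8.018, 8.080, 8.542
α = 0.05; lower rank = 40 × 0.025 = 1; upper rank = 40 × 0.975 = 39.
The 1st smallest replicate is 6.069; the 39th is 8.080.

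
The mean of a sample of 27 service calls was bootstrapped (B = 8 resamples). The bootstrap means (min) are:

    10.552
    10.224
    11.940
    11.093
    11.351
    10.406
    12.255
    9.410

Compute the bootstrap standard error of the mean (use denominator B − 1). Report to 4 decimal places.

Bootstrap SE is the standard deviation of the 8 replicate means.
Mean of replicates: (10.552 + 10.224 + 11.940 + 11.093 + 11.351 + 10.406 + 12.255 + 9.410) / 8 = 87.23100 / 8 = 10.90387
Sum of squared deviations: (−0.35187)² + (−0.67987)² + (+1.03613)² + (+0.18913)² + (+0.44713)² + (−0.49787)² + (+1.35113)² + (−1.49387)² = 6.20037
Variance = 6.20037 / 7 = 0.88577
SE* = √0.88577

SE* = 0.9412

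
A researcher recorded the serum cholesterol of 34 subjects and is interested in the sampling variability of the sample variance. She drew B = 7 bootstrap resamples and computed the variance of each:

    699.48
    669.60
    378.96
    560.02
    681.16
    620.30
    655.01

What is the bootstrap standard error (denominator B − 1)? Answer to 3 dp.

Bootstrap SE is the standard deviation of the 7 replicate variances.
Mean of replicates: (699.48 + 669.60 + 378.96 + 560.02 + 681.16 + 620.30 + 655.01) / 7 = 4264.5300 / 7 = 609.2186
Sum of squared deviations: (+90.2614)² + (+60.3814)² + (−230.2586)² + (−49.1986)² + (+71.9414)² + (+11.0814)² + (+45.7914)² = 74627.7737
Variance = 74627.7737 / 6 = 12437.9623
SE* = √12437.9623

SE* = 111.526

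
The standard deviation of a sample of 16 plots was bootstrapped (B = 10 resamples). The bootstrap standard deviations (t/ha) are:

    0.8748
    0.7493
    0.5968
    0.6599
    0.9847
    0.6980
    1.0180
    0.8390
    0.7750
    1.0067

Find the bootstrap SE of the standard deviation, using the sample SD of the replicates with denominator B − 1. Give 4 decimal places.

Bootstrap SE is the standard deviation of the 10 replicate standard deviations.
Mean of replicates: (0.8748 + 0.7493 + 0.5968 + 0.6599 + 0.9847 + 0.6980 + 1.0180 + 0.8390 + 0.7750 + 1.0067) / 10 = 8.20220 / 10 = 0.82022
Sum of squared deviations: (+0.05458)² + (−0.07092)² + (−0.22342)² + (−0.16032)² + (+0.16448)² + (−0.12222)² + (+0.19778)² + (+0.01878)² + (−0.04522)² + (+0.18648)² = 0.20191
Variance = 0.20191 / 9 = 0.02243
SE* = √0.02243

SE* = 0.1498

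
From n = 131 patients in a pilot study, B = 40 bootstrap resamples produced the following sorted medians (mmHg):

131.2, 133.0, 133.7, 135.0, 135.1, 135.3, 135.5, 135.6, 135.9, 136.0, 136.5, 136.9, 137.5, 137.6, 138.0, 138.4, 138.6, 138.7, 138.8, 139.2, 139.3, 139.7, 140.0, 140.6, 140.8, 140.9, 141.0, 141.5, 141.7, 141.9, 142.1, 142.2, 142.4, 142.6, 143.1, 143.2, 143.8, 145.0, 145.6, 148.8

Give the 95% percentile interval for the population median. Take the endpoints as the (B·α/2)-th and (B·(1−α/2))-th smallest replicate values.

α = 0.05; lower rank = 40 × 0.025 = 1; upper rank = 40 × 0.975 = 39.
The 1st smallest replicate is 131.2; the 39th is 145.6.

(131.2, 145.6)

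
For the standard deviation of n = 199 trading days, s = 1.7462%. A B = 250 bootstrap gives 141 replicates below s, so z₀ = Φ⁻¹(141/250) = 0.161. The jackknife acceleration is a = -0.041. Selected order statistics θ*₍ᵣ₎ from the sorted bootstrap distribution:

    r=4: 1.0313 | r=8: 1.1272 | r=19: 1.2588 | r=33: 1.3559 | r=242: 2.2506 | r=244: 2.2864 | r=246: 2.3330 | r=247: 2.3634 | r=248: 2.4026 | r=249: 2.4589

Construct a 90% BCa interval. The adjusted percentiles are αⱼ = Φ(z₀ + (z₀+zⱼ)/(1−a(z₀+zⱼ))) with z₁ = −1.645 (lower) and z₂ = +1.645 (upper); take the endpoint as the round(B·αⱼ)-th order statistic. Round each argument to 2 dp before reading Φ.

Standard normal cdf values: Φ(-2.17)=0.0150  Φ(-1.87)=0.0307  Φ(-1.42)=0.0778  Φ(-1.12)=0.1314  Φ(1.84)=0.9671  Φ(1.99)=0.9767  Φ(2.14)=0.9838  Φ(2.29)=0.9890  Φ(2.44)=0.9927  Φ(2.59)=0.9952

(1.2588, 2.2506)

Lower: z₀ + z₁ = 0.161 + (-1.645) = -1.484; 1 − a(z₀+z₁) = 1 − (-0.041)(-1.484) = 0.9392; argument = 0.161 + (-1.484)/0.9392 = -1.4191 → -1.42.
α₁ = Φ(-1.42) = 0.0778; rank = round(250 × 0.0778) = 19; θ*₍19₎ = 1.2588.
Upper: z₀ + z₂ = 1.806; 1 − a(z₀+z₂) = 1.0740; argument = 1.8425 → 1.84; α₂ = 0.9671; rank = 242; θ*₍242₎ = 2.2506.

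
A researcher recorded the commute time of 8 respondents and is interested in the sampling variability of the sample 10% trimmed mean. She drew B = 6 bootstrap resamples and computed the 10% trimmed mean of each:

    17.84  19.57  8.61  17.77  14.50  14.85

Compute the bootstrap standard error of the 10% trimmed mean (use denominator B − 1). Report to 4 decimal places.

SE* = 3.9009

Bootstrap SE is the standard deviation of the 6 replicate 10% trimmed means.
Mean of replicates: (17.84 + 19.57 + 8.61 + 17.77 + 14.50 + 14.85) / 6 = 93.14000 / 6 = 15.52333
Sum of squared deviations: (+2.31667)² + (+4.04667)² + (−6.91333)² + (+2.24667)² + (−1.02333)² + (−0.67333)² = 76.08473
Variance = 76.08473 / 5 = 15.21695
SE* = √15.21695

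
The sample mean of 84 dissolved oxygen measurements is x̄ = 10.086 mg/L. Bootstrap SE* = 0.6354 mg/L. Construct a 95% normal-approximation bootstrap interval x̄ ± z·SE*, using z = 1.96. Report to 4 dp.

(8.8406, 11.3314)

Margin = 1.96 × 0.6354 = 1.24538
Interval: 10.086 ± 1.24538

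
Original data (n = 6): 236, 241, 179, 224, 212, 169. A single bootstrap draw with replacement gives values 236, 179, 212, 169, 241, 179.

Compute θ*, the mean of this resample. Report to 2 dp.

Mean = (236 + 179 + 212 + 169 + 241 + 179) / 6 = 1216.0 / 6 = 202.67

θ* = 202.67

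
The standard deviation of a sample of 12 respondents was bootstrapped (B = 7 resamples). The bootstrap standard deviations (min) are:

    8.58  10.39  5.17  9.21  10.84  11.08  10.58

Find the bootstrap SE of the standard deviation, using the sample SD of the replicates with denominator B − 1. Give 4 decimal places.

Bootstrap SE is the standard deviation of the 7 replicate standard deviations.
Mean of replicates: (8.58 + 10.39 + 5.17 + 9.21 + 10.84 + 11.08 + 10.58) / 7 = 65.85000 / 7 = 9.40714
Sum of squared deviations: (−0.82714)² + (+0.98286)² + (−4.23714)² + (−0.19714)² + (+1.43286)² + (+1.67286)² + (+1.17286)² = 25.86954
Variance = 25.86954 / 6 = 4.31159
SE* = √4.31159

SE* = 2.0764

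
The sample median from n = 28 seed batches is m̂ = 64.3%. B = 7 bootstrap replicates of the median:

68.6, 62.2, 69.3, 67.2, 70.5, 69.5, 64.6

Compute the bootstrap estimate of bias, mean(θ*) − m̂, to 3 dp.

mean(θ*) = (68.6 + 62.2 + 69.3 + 67.2 + 70.5 + 69.5 + 64.6) / 7 = 67.4143
bias = 67.4143 − 64.3

bias = +3.114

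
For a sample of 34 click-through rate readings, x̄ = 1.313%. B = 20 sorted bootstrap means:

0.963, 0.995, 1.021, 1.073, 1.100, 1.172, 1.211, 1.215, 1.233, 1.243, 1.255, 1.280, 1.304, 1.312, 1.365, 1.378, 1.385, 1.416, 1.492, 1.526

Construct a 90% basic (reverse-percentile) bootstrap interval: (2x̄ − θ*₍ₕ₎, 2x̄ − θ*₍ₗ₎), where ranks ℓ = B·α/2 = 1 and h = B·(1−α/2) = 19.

(1.134, 1.663)

Percentile endpoints at ranks 1 and 19: θ*₍1₎ = 0.963, θ*₍19₎ = 1.492.
Basic interval reflects these around x̄:
  lower = 2 × 1.313 − 1.492 = 1.134
  upper = 2 × 1.313 − 0.963 = 1.663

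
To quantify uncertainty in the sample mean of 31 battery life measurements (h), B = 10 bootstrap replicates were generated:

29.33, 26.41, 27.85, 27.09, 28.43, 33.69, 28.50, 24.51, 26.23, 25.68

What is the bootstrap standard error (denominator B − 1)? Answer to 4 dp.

SE* = 2.5415

Bootstrap SE is the standard deviation of the 10 replicate means.
Mean of replicates: (29.33 + 26.41 + 27.85 + 27.09 + 28.43 + 33.69 + 28.50 + 24.51 + 26.23 + 25.68) / 10 = 277.72000 / 10 = 27.77200
Sum of squared deviations: (+1.55800)² + (−1.36200)² + (+0.07800)² + (−0.68200)² + (+0.65800)² + (+5.91800)² + (+0.72800)² + (−3.26200)² + (−1.54200)² + (−2.09200)² = 58.13416
Variance = 58.13416 / 9 = 6.45935
SE* = √6.45935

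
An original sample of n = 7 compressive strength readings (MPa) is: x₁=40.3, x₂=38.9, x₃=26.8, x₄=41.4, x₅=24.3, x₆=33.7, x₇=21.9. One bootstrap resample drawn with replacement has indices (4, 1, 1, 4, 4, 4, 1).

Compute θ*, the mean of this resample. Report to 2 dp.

Resample values: 41.4, 40.3, 40.3, 41.4, 41.4, 41.4, 40.3.
Mean = (41.4 + 40.3 + 40.3 + 41.4 + 41.4 + 41.4 + 40.3) / 7 = 286.50 / 7 = 40.93

θ* = 40.93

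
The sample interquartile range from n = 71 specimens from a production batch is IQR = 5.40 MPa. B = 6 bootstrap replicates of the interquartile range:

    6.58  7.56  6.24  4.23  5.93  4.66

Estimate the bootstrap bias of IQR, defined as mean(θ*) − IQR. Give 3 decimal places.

mean(θ*) = (6.58 + 7.56 + 6.24 + 4.23 + 5.93 + 4.66) / 6 = 5.8667
bias = 5.8667 − 5.40

bias = +0.467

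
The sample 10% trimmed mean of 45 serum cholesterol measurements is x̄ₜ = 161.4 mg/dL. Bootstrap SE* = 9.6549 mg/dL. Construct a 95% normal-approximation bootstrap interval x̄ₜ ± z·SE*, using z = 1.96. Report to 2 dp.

(142.48, 180.32)

Margin = 1.96 × 9.6549 = 18.924
Interval: 161.4 ± 18.924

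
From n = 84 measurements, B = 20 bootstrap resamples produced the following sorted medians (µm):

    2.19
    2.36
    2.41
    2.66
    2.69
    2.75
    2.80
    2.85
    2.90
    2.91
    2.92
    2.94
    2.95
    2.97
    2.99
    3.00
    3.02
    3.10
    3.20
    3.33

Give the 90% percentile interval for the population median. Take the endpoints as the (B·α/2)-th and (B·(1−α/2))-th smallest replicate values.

(2.19, 3.20)

α = 0.10; lower rank = 20 × 0.050 = 1; upper rank = 20 × 0.950 = 19.
The 1st smallest replicate is 2.19; the 19th is 3.20.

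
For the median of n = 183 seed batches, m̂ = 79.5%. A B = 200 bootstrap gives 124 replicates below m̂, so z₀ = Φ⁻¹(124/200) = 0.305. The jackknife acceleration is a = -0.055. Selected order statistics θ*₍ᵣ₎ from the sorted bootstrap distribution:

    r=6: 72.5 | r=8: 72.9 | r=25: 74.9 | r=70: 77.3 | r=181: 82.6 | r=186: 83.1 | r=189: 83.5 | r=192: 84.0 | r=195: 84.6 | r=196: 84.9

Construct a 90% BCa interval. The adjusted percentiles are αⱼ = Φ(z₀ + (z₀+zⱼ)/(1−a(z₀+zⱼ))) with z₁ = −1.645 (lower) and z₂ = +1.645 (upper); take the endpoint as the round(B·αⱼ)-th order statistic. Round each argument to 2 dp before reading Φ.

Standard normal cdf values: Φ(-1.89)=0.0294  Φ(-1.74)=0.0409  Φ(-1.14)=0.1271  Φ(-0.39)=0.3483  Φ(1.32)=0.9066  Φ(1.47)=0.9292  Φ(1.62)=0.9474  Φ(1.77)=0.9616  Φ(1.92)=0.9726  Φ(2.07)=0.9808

Lower: z₀ + z₁ = 0.305 + (-1.645) = -1.340; 1 − a(z₀+z₁) = 1 − (-0.055)(-1.340) = 0.9263; argument = 0.305 + (-1.340)/0.9263 = -1.1416 → -1.14.
α₁ = Φ(-1.14) = 0.1271; rank = round(200 × 0.1271) = 25; θ*₍25₎ = 74.9.
Upper: z₀ + z₂ = 1.950; 1 − a(z₀+z₂) = 1.1073; argument = 2.0661 → 2.07; α₂ = 0.9808; rank = 196; θ*₍196₎ = 84.9.

(74.9, 84.9)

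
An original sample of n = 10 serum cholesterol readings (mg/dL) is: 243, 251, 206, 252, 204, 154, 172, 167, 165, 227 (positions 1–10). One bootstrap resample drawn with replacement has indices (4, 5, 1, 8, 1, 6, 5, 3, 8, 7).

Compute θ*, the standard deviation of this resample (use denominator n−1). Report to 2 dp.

Resample values: 252, 204, 243, 167, 243, 154, 204, 206, 167, 172.
Mean = 201.2000; sum of squared deviations = 11533.6000
s² = 11533.6000 / 9 = 1281.5111
s = √1281.5111 = 35.80

θ* = 35.80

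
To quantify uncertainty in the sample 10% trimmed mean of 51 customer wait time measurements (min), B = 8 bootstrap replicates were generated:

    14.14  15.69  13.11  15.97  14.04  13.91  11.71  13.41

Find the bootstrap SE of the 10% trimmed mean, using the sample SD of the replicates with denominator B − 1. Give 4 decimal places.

Bootstrap SE is the standard deviation of the 8 replicate 10% trimmed means.
Mean of replicates: (14.14 + 15.69 + 13.11 + 15.97 + 14.04 + 13.91 + 11.71 + 13.41) / 8 = 111.98000 / 8 = 13.99750
Sum of squared deviations: (+0.14250)² + (+1.69250)² + (−0.88750)² + (+1.97250)² + (+0.04250)² + (−0.08750)² + (−2.28750)² + (−0.58750)² = 13.15055
Variance = 13.15055 / 7 = 1.87865
SE* = √1.87865

SE* = 1.3706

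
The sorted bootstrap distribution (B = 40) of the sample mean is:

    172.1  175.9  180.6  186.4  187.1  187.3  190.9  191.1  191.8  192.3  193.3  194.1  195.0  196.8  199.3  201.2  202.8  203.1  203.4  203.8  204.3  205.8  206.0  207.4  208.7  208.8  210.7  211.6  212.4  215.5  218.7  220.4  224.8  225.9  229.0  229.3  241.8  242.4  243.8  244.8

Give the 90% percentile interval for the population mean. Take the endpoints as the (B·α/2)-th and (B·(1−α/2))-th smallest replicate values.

α = 0.10; lower rank = 40 × 0.050 = 2; upper rank = 40 × 0.950 = 38.
The 2nd smallest replicate is 175.9; the 38th is 242.4.

(175.9, 242.4)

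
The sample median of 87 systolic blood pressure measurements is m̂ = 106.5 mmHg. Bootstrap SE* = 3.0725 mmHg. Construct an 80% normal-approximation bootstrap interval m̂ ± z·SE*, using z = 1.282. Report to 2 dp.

Margin = 1.282 × 3.0725 = 3.939
Interval: 106.5 ± 3.939

(102.56, 110.44)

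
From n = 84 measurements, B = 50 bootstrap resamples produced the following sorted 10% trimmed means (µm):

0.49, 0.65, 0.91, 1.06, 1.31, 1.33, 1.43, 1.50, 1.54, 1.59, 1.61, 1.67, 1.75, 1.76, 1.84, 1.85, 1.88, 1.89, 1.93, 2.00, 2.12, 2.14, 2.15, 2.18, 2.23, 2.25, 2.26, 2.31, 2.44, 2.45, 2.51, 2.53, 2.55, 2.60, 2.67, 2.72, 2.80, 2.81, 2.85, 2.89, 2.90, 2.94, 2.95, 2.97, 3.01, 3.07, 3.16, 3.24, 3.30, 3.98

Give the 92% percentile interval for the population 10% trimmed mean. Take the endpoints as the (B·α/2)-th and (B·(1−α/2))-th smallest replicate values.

(0.65, 3.24)

α = 0.08; lower rank = 50 × 0.040 = 2; upper rank = 50 × 0.960 = 48.
The 2nd smallest replicate is 0.65; the 48th is 3.24.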